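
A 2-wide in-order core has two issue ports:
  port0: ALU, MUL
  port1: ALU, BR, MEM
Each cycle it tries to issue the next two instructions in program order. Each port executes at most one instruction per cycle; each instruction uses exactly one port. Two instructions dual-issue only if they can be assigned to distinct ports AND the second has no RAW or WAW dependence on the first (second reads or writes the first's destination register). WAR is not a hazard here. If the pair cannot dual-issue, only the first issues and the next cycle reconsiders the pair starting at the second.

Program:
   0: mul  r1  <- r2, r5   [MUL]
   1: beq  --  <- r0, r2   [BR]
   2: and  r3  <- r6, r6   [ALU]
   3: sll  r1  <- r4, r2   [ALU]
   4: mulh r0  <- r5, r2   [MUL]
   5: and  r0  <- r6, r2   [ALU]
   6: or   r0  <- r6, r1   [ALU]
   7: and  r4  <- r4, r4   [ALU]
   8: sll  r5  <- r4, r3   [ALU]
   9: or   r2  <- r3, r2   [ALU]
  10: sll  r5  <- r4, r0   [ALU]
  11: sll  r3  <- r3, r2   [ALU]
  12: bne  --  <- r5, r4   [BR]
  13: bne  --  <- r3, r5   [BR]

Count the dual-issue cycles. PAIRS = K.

[0] i0/i1  mul.MUL+beq.BR  -- pair
[1] i2/i3  and.ALU+sll.ALU  -- pair
[2] i4  mulh.MUL  -- WAW r0
[3] i5  and.ALU  -- WAW r0
[4] i6/i7  or.ALU+and.ALU  -- pair
[5] i8/i9  sll.ALU+or.ALU  -- pair
[6] i10/i11  sll.ALU+sll.ALU  -- pair
[7] i12  bne.BR  -- no-port BR/BR
[8] i13  bne.BR  -- tail

PAIRS = 5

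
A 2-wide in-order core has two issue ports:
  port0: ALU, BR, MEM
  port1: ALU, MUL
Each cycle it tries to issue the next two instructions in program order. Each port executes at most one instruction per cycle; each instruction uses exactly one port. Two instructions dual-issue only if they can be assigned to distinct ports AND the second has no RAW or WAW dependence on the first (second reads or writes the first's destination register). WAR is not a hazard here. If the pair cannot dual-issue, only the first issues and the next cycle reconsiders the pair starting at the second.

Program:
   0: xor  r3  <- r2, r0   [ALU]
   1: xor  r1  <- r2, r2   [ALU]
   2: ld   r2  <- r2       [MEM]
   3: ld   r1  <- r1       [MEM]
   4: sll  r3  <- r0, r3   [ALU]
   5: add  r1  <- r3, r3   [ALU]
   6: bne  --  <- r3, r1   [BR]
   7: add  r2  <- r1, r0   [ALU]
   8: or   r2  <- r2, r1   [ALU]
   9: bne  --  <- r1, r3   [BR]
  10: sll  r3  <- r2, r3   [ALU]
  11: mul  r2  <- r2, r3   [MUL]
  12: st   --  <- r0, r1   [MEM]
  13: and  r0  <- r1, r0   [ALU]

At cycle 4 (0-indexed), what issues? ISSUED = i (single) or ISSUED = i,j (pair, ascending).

ISSUED = 6,7

0. xor.ALU xor.ALU @i0,i1  | pair
1. ld.MEM @i2  | no-port MEM/MEM
2. ld.MEM sll.ALU @i3,i4  | pair
3. add.ALU @i5  | RAW r1
4. bne.BR add.ALU @i6,i7  | pair
5. or.ALU bne.BR @i8,i9  | pair
6. sll.ALU @i10  | RAW r3
7. mul.MUL st.MEM @i11,i12  | pair
8. and.ALU @i13  | tail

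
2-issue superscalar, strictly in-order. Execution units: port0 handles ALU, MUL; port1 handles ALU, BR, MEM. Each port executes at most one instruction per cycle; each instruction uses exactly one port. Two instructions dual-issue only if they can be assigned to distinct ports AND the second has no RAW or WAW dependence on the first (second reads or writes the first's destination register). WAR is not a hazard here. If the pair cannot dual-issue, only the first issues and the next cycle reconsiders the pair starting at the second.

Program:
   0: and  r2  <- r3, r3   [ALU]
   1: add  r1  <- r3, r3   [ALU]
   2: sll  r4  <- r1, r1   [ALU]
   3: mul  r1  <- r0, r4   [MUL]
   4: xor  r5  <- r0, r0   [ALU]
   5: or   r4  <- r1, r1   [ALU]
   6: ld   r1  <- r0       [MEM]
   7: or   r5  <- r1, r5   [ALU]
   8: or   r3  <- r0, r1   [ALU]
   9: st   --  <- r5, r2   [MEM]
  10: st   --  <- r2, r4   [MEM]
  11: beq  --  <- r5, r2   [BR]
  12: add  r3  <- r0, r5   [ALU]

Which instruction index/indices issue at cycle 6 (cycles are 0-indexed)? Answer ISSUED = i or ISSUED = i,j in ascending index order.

#0 head=0: and/add i0,i1 pair
#1 head=2: sll i2 RAW r4
#2 head=3: mul/xor i3,i4 pair
#3 head=5: or/ld i5,i6 pair
#4 head=7: or/or i7,i8 pair
#5 head=9: st i9 no-port MEM/MEM
#6 head=10: st i10 no-port MEM/BR
#7 head=11: beq/add i11,i12 pair

ISSUED = 10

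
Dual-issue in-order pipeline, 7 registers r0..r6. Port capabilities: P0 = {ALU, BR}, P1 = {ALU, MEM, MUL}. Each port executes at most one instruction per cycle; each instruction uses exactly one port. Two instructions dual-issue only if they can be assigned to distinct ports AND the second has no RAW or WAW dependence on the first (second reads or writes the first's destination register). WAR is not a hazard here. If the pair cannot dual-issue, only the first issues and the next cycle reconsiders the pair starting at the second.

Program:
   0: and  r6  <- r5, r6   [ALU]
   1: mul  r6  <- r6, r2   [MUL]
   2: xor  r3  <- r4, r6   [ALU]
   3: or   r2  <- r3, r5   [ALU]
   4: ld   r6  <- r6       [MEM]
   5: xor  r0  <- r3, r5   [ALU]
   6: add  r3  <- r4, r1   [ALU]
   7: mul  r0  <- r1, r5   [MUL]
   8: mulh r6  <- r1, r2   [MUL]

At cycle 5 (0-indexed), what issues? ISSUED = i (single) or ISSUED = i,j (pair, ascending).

ISSUED = 7

0. and.ALU @i0  | RAW+WAW r6
1. mul.MUL @i1  | RAW r6
2. xor.ALU @i2  | RAW r3
3. or.ALU+ld.MEM @i3&i4  | dual
4. xor.ALU+add.ALU @i5&i6  | dual
5. mul.MUL @i7  | no-port MUL/MUL
6. mulh.MUL @i8  | tail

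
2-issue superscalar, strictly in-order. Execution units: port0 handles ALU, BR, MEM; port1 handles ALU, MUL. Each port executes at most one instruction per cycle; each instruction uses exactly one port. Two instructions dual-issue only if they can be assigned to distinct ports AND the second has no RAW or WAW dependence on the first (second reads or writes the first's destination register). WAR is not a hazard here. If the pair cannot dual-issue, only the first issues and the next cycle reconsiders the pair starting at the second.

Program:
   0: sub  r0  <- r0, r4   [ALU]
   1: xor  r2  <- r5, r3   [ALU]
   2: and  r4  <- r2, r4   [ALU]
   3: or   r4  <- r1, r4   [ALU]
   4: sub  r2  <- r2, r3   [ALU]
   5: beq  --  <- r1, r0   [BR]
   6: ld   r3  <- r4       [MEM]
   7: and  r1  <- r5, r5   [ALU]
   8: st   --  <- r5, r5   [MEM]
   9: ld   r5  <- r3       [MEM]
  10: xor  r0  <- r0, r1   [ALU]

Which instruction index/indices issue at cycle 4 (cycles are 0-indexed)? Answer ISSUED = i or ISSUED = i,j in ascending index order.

t=0 i0/i1:sub.ALU/xor.ALU ; dual
t=1 i2:and.ALU ; RAW+WAW r4
t=2 i3/i4:or.ALU/sub.ALU ; dual
t=3 i5:beq.BR ; no-port BR/MEM
t=4 i6/i7:ld.MEM/and.ALU ; dual
t=5 i8:st.MEM ; no-port MEM/MEM
t=6 i9/i10:ld.MEM/xor.ALU ; dual

ISSUED = 6,7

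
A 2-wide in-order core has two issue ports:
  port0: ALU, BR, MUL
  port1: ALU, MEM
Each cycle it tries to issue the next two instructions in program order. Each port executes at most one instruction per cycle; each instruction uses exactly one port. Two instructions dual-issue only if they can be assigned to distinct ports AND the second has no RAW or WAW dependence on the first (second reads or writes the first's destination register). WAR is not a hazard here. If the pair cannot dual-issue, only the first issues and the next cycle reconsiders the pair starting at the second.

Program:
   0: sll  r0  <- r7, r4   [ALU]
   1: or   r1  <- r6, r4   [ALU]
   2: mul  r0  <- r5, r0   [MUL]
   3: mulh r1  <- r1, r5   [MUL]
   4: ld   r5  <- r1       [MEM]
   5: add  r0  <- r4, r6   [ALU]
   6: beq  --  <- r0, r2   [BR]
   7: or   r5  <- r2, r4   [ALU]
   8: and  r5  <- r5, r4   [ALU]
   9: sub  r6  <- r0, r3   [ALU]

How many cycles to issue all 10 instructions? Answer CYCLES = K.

c0: i0+i1 sll.ALU;or.ALU  pair
c1: i2 mul.MUL  no-port MUL/MUL
c2: i3 mulh.MUL  RAW r1
c3: i4+i5 ld.MEM;add.ALU  pair
c4: i6+i7 beq.BR;or.ALU  pair
c5: i8+i9 and.ALU;sub.ALU  pair

CYCLES = 6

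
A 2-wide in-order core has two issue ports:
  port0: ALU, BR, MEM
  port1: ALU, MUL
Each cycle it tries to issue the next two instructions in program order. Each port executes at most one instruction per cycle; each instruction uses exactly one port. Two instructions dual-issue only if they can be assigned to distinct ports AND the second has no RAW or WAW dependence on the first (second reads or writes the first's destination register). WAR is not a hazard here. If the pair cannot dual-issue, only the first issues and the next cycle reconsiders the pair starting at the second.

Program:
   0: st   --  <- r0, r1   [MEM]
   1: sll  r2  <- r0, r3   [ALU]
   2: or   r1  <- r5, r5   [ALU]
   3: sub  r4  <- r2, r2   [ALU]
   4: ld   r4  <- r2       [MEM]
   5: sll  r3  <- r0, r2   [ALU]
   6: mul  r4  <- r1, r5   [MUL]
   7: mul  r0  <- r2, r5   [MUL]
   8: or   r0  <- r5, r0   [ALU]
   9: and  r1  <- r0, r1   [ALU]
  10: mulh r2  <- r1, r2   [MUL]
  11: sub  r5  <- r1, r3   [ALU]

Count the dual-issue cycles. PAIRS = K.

  cy0 -> i0+i1 (st.MEM;sll.ALU) pair
  cy1 -> i2+i3 (or.ALU;sub.ALU) pair
  cy2 -> i4+i5 (ld.MEM;sll.ALU) pair
  cy3 -> i6 (mul.MUL) no-port MUL/MUL
  cy4 -> i7 (mul.MUL) RAW+WAW r0
  cy5 -> i8 (or.ALU) RAW r0
  cy6 -> i9 (and.ALU) RAW r1
  cy7 -> i10+i11 (mulh.MUL;sub.ALU) pair

PAIRS = 4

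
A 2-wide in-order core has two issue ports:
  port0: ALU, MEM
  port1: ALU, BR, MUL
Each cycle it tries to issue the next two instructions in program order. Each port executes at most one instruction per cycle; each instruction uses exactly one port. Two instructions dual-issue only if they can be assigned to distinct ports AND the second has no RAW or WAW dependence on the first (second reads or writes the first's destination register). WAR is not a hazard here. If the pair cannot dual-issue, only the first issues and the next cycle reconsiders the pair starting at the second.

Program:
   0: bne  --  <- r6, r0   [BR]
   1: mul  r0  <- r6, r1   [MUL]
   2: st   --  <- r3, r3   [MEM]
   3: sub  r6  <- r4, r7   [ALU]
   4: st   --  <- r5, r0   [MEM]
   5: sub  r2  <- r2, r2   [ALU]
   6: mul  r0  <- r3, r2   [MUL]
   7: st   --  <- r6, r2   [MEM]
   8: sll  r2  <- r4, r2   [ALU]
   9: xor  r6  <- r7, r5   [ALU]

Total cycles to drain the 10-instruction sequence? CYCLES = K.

  cy0 -> i0 (bne) no-port BR/MUL
  cy1 -> i1,i2 (mul+st) 2-wide
  cy2 -> i3,i4 (sub+st) 2-wide
  cy3 -> i5 (sub) RAW r2
  cy4 -> i6,i7 (mul+st) 2-wide
  cy5 -> i8,i9 (sll+xor) 2-wide

CYCLES = 6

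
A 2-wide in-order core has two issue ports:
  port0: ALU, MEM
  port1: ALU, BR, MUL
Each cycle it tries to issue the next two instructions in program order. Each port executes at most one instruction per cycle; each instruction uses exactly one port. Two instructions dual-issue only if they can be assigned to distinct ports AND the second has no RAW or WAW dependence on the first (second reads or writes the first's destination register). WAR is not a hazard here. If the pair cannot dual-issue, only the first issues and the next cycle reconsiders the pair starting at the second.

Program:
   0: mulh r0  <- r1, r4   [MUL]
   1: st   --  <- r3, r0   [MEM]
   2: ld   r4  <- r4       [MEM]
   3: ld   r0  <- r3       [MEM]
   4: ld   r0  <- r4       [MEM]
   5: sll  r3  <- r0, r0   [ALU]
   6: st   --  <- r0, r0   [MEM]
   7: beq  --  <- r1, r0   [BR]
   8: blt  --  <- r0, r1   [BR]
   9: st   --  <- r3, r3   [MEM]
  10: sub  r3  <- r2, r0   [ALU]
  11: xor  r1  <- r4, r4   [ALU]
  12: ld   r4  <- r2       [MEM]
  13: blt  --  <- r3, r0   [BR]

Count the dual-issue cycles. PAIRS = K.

PAIRS = 4

#0 head=0: mulh i0 RAW r0
#1 head=1: st i1 no-port MEM/MEM
#2 head=2: ld i2 no-port MEM/MEM
#3 head=3: ld i3 no-port MEM/MEM
#4 head=4: ld i4 RAW r0
#5 head=5: sll;st i5+i6 2-wide
#6 head=7: beq i7 no-port BR/BR
#7 head=8: blt;st i8+i9 2-wide
#8 head=10: sub;xor i10+i11 2-wide
#9 head=12: ld;blt i12+i13 2-wide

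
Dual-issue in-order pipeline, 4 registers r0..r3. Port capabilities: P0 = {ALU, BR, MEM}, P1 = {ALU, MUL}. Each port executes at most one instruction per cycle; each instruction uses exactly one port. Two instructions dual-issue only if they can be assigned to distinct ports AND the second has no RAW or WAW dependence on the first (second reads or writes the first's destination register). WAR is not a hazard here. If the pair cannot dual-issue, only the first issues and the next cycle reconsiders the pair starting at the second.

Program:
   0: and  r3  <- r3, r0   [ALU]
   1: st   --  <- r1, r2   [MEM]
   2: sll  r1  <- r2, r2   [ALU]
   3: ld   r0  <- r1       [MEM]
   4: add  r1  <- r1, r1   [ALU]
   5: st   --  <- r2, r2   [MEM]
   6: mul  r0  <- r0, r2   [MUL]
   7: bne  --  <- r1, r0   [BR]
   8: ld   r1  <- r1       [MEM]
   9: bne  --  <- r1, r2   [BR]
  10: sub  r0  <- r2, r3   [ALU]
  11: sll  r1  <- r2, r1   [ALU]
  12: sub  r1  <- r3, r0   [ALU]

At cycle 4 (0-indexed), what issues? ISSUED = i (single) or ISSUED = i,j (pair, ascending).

  cy0 -> i0/i1 (and.ALU/st.MEM) 2-wide
  cy1 -> i2 (sll.ALU) RAW r1
  cy2 -> i3/i4 (ld.MEM/add.ALU) 2-wide
  cy3 -> i5/i6 (st.MEM/mul.MUL) 2-wide
  cy4 -> i7 (bne.BR) no-port BR/MEM
  cy5 -> i8 (ld.MEM) no-port MEM/BR
  cy6 -> i9/i10 (bne.BR/sub.ALU) 2-wide
  cy7 -> i11 (sll.ALU) WAW r1
  cy8 -> i12 (sub.ALU) tail

ISSUED = 7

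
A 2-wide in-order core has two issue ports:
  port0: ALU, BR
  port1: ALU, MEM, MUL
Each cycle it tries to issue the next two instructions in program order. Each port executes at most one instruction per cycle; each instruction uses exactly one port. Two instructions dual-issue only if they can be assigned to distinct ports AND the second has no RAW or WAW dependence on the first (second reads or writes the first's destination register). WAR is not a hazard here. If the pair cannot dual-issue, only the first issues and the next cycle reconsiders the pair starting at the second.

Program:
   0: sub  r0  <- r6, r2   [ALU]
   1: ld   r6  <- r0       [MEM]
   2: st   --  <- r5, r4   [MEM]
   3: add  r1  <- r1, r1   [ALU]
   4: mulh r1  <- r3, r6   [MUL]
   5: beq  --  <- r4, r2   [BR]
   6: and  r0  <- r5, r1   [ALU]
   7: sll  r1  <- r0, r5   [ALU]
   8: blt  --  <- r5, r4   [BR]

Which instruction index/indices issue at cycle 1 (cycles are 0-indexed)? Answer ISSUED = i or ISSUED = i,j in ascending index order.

ISSUED = 1

c0: i0 sub.ALU  RAW r0
c1: i1 ld.MEM  no-port MEM/MEM
c2: i2,i3 st.MEM+add.ALU  2-wide
c3: i4,i5 mulh.MUL+beq.BR  2-wide
c4: i6 and.ALU  RAW r0
c5: i7,i8 sll.ALU+blt.BR  2-wide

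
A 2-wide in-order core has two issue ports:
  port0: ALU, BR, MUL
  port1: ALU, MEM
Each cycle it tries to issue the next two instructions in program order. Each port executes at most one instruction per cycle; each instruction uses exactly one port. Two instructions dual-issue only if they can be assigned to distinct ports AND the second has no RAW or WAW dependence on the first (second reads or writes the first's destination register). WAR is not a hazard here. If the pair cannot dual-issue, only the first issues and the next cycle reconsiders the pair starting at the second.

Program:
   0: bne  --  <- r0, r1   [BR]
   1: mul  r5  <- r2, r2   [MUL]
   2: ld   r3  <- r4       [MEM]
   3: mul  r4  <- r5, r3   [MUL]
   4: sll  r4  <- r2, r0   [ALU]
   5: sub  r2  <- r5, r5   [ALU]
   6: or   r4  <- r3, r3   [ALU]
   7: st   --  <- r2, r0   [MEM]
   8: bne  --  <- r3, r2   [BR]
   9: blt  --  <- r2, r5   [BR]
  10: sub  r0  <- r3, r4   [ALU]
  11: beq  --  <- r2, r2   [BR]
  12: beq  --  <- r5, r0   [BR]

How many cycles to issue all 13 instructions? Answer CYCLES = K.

CYCLES = 9

[0] i0  bne  -- no-port BR/MUL
[1] i1/i2  mul;ld  -- pair
[2] i3  mul  -- WAW r4
[3] i4/i5  sll;sub  -- pair
[4] i6/i7  or;st  -- pair
[5] i8  bne  -- no-port BR/BR
[6] i9/i10  blt;sub  -- pair
[7] i11  beq  -- no-port BR/BR
[8] i12  beq  -- tail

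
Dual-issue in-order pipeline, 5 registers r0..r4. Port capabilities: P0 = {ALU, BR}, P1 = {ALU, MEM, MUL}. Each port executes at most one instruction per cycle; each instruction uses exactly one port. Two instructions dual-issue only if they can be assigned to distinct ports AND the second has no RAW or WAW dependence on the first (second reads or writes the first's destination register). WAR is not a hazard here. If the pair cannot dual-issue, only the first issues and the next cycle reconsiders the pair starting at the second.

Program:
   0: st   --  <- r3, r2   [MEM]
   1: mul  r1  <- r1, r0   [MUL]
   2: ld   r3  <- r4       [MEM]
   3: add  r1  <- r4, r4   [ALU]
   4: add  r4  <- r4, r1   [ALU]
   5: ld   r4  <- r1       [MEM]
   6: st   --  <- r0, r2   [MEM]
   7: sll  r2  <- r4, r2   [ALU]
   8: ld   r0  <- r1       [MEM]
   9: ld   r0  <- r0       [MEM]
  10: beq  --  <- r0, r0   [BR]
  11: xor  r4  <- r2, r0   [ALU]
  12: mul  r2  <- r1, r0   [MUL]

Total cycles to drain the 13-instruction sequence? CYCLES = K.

CYCLES = 10

0. st @i0  | no-port MEM/MUL
1. mul @i1  | no-port MUL/MEM
2. ld+add @i2+i3  | 2-wide
3. add @i4  | WAW r4
4. ld @i5  | no-port MEM/MEM
5. st+sll @i6+i7  | 2-wide
6. ld @i8  | no-port MEM/MEM
7. ld @i9  | RAW r0
8. beq+xor @i10+i11  | 2-wide
9. mul @i12  | tail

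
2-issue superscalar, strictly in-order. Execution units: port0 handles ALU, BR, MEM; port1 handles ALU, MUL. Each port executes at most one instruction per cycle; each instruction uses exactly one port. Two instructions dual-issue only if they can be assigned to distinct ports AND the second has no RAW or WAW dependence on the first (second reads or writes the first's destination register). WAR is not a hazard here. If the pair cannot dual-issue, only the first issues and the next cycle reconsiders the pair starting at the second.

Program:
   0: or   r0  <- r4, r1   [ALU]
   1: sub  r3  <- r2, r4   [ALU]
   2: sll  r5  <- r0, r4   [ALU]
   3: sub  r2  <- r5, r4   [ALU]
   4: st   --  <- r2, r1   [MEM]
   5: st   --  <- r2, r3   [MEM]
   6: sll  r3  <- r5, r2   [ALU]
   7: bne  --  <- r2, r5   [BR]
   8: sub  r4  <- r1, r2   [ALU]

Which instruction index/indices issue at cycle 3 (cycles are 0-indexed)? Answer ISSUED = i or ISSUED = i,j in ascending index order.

ISSUED = 4

  cy0 -> i0/i1 (or/sub) pair
  cy1 -> i2 (sll) RAW r5
  cy2 -> i3 (sub) RAW r2
  cy3 -> i4 (st) no-port MEM/MEM
  cy4 -> i5/i6 (st/sll) pair
  cy5 -> i7/i8 (bne/sub) pair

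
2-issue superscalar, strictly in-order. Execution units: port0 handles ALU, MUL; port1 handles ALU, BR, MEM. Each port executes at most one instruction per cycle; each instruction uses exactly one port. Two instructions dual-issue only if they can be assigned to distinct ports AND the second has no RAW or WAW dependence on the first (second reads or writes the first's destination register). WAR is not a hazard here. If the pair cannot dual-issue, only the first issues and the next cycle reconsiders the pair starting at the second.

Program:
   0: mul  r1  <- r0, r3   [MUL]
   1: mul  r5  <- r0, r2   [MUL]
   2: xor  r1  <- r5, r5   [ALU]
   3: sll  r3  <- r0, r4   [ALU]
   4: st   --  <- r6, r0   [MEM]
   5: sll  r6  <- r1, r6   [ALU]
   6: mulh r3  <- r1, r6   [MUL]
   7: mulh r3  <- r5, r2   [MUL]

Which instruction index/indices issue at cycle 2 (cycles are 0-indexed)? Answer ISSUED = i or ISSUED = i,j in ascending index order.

0. mul.MUL @i0  | no-port MUL/MUL
1. mul.MUL @i1  | RAW r5
2. xor.ALU;sll.ALU @i2,i3  | pair
3. st.MEM;sll.ALU @i4,i5  | pair
4. mulh.MUL @i6  | no-port MUL/MUL
5. mulh.MUL @i7  | tail

ISSUED = 2,3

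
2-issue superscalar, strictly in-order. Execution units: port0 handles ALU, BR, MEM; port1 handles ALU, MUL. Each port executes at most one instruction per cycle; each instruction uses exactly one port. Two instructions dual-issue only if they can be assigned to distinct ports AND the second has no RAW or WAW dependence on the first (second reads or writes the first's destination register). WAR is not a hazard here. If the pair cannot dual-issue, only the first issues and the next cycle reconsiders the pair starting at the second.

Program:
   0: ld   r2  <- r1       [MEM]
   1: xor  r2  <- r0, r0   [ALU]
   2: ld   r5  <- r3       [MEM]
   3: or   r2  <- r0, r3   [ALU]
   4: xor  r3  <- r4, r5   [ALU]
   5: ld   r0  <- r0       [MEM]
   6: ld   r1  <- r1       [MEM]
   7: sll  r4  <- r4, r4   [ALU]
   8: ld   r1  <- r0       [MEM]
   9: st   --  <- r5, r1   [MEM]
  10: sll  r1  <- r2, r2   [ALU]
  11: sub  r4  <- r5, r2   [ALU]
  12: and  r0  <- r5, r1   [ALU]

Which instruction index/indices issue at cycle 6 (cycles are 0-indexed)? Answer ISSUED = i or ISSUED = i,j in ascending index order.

ISSUED = 9,10

  cy0 -> i0 (ld) WAW r2
  cy1 -> i1+i2 (xor ld) 2-wide
  cy2 -> i3+i4 (or xor) 2-wide
  cy3 -> i5 (ld) no-port MEM/MEM
  cy4 -> i6+i7 (ld sll) 2-wide
  cy5 -> i8 (ld) no-port MEM/MEM
  cy6 -> i9+i10 (st sll) 2-wide
  cy7 -> i11+i12 (sub and) 2-wide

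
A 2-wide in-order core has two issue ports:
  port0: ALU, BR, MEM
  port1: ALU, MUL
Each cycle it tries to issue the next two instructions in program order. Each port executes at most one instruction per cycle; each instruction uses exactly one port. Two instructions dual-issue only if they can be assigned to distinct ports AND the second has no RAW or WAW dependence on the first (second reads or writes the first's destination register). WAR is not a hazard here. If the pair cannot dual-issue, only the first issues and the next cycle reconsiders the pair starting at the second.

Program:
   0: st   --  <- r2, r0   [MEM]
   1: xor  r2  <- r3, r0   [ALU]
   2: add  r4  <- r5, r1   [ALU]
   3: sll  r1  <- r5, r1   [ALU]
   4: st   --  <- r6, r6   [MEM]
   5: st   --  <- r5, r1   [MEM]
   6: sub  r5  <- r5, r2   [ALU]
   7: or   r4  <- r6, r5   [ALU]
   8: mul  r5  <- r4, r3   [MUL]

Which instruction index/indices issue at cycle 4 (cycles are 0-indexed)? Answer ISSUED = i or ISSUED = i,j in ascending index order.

ISSUED = 7

t=0 i0&i1:st/xor ; dual
t=1 i2&i3:add/sll ; dual
t=2 i4:st ; no-port MEM/MEM
t=3 i5&i6:st/sub ; dual
t=4 i7:or ; RAW r4
t=5 i8:mul ; tail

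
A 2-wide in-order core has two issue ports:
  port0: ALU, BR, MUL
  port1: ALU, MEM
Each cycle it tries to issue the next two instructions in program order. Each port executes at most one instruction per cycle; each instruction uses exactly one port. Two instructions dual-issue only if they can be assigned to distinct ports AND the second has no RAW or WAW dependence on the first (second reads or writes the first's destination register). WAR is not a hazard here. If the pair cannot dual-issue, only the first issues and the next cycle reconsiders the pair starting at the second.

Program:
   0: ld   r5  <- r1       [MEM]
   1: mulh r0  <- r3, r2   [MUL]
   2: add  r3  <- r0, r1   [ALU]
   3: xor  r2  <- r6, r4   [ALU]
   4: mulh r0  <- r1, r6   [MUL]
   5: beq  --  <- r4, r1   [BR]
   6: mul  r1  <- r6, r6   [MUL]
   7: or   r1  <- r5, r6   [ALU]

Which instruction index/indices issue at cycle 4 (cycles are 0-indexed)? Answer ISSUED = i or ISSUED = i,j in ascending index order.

ISSUED = 6

0. ld.MEM/mulh.MUL @i0&i1  | 2-wide
1. add.ALU/xor.ALU @i2&i3  | 2-wide
2. mulh.MUL @i4  | no-port MUL/BR
3. beq.BR @i5  | no-port BR/MUL
4. mul.MUL @i6  | WAW r1
5. or.ALU @i7  | tail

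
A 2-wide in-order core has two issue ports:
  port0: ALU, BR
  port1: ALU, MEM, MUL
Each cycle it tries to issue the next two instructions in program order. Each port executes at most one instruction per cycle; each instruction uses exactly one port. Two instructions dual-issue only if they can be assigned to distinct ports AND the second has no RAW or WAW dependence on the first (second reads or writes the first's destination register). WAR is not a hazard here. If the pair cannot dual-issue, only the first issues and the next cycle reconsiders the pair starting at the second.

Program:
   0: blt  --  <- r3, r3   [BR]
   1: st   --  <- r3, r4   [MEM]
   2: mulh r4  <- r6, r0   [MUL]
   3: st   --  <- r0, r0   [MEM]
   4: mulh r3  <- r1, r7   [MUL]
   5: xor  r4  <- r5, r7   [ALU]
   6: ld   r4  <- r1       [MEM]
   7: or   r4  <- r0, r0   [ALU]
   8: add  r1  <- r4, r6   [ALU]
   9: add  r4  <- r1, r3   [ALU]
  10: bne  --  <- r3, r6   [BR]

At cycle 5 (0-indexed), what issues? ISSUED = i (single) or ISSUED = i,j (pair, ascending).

t=0 i0,i1:blt.BR/st.MEM ; dual
t=1 i2:mulh.MUL ; no-port MUL/MEM
t=2 i3:st.MEM ; no-port MEM/MUL
t=3 i4,i5:mulh.MUL/xor.ALU ; dual
t=4 i6:ld.MEM ; WAW r4
t=5 i7:or.ALU ; RAW r4
t=6 i8:add.ALU ; RAW r1
t=7 i9,i10:add.ALU/bne.BR ; dual

ISSUED = 7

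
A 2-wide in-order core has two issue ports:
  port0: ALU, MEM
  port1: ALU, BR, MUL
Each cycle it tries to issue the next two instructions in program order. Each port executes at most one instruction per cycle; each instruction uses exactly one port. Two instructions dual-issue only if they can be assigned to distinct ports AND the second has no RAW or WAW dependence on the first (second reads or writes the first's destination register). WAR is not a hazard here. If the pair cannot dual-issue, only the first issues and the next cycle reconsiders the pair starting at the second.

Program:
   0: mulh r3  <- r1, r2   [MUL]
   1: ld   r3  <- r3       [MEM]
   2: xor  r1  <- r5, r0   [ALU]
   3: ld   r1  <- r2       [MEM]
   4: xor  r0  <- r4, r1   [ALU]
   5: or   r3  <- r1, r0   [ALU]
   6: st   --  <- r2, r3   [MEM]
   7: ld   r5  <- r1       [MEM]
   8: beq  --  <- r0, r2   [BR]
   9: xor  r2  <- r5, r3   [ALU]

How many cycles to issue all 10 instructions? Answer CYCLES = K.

t=0 i0:mulh.MUL ; RAW+WAW r3
t=1 i1&i2:ld.MEM/xor.ALU ; pair
t=2 i3:ld.MEM ; RAW r1
t=3 i4:xor.ALU ; RAW r0
t=4 i5:or.ALU ; RAW r3
t=5 i6:st.MEM ; no-port MEM/MEM
t=6 i7&i8:ld.MEM/beq.BR ; pair
t=7 i9:xor.ALU ; tail

CYCLES = 8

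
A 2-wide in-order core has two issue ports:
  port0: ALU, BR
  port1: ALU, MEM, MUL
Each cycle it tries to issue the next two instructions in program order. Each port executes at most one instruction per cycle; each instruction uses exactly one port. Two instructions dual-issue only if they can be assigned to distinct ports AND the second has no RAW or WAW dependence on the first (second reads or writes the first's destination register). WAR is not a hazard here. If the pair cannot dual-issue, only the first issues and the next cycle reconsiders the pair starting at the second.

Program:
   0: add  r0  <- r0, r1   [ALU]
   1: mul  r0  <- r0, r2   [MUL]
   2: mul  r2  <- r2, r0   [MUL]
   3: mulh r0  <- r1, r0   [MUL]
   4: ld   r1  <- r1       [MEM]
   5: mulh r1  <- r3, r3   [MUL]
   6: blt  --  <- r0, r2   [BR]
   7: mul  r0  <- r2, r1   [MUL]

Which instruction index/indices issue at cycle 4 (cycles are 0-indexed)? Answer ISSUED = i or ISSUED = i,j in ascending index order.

[0] i0  add  -- RAW+WAW r0
[1] i1  mul  -- no-port MUL/MUL
[2] i2  mul  -- no-port MUL/MUL
[3] i3  mulh  -- no-port MUL/MEM
[4] i4  ld  -- no-port MEM/MUL
[5] i5&i6  mulh+blt  -- 2-wide
[6] i7  mul  -- tail

ISSUED = 4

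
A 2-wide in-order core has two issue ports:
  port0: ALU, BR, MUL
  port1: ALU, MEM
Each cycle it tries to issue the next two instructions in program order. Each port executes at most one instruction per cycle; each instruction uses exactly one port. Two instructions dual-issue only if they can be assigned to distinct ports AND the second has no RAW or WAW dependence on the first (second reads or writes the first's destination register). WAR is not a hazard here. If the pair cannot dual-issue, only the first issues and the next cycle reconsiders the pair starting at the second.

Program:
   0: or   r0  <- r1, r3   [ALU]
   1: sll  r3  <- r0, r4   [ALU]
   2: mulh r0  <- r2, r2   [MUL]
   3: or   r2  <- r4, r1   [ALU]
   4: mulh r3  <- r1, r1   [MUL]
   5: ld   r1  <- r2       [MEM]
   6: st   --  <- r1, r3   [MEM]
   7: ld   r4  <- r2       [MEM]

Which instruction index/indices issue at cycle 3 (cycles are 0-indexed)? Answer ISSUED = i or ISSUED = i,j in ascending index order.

ISSUED = 5

c0: i0 or  RAW r0
c1: i1,i2 sll mulh  2-wide
c2: i3,i4 or mulh  2-wide
c3: i5 ld  no-port MEM/MEM
c4: i6 st  no-port MEM/MEM
c5: i7 ld  tail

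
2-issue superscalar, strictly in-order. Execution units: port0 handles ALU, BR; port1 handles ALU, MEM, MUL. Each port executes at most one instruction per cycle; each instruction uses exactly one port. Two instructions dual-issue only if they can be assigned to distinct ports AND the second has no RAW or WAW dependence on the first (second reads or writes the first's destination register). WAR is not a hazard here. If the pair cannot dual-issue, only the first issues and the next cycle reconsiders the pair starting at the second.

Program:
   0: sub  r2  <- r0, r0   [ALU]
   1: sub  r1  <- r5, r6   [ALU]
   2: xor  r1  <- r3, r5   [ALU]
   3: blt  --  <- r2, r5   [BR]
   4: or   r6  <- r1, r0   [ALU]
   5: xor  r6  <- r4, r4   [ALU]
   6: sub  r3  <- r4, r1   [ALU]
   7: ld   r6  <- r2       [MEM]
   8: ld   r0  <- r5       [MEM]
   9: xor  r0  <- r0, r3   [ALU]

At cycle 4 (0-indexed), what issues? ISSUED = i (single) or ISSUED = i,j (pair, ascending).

ISSUED = 7

[0] i0&i1  sub;sub  -- dual
[1] i2&i3  xor;blt  -- dual
[2] i4  or  -- WAW r6
[3] i5&i6  xor;sub  -- dual
[4] i7  ld  -- no-port MEM/MEM
[5] i8  ld  -- RAW+WAW r0
[6] i9  xor  -- tail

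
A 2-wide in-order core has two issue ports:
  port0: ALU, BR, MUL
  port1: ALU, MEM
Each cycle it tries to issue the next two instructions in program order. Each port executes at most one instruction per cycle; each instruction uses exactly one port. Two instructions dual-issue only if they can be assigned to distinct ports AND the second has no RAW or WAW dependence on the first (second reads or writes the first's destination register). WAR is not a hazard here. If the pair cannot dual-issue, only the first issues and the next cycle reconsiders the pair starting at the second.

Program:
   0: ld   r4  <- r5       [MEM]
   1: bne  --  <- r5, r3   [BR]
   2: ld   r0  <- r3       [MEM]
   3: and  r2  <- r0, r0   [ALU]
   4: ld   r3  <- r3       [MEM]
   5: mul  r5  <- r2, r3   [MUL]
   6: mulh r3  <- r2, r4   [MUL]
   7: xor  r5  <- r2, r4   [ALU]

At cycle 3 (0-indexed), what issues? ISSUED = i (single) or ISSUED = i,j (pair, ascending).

ISSUED = 5

#0 head=0: ld+bne i0+i1 pair
#1 head=2: ld i2 RAW r0
#2 head=3: and+ld i3+i4 pair
#3 head=5: mul i5 no-port MUL/MUL
#4 head=6: mulh+xor i6+i7 pair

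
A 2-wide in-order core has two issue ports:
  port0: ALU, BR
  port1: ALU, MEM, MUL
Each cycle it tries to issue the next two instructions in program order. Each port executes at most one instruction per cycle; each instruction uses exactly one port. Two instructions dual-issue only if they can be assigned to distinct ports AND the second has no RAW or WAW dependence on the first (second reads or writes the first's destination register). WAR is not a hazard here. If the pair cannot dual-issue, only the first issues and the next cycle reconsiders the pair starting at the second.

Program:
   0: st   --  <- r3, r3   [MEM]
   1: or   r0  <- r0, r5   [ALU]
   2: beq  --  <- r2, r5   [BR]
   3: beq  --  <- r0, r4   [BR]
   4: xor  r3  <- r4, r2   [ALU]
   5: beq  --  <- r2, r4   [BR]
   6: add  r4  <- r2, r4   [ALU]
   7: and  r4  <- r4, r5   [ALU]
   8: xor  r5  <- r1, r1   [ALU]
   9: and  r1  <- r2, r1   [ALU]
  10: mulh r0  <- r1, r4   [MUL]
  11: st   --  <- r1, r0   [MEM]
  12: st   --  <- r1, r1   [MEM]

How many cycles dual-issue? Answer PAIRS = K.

  cy0 -> i0&i1 (st.MEM+or.ALU) pair
  cy1 -> i2 (beq.BR) no-port BR/BR
  cy2 -> i3&i4 (beq.BR+xor.ALU) pair
  cy3 -> i5&i6 (beq.BR+add.ALU) pair
  cy4 -> i7&i8 (and.ALU+xor.ALU) pair
  cy5 -> i9 (and.ALU) RAW r1
  cy6 -> i10 (mulh.MUL) no-port MUL/MEM
  cy7 -> i11 (st.MEM) no-port MEM/MEM
  cy8 -> i12 (st.MEM) tail

PAIRS = 4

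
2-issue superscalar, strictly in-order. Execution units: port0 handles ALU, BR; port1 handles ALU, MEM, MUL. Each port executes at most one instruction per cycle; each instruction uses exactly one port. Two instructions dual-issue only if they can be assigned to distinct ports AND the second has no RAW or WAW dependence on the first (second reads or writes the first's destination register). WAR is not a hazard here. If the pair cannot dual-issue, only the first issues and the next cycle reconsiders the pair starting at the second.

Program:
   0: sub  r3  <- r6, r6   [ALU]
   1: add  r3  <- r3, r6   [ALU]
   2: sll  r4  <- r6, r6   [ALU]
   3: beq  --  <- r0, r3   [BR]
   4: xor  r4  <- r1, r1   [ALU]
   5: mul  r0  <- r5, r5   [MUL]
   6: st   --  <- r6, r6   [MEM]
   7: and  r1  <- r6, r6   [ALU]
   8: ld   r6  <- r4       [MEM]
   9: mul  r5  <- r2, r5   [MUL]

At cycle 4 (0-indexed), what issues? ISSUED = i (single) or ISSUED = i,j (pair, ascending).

ISSUED = 6,7

c0: i0 sub  RAW+WAW r3
c1: i1/i2 add sll  2-wide
c2: i3/i4 beq xor  2-wide
c3: i5 mul  no-port MUL/MEM
c4: i6/i7 st and  2-wide
c5: i8 ld  no-port MEM/MUL
c6: i9 mul  tail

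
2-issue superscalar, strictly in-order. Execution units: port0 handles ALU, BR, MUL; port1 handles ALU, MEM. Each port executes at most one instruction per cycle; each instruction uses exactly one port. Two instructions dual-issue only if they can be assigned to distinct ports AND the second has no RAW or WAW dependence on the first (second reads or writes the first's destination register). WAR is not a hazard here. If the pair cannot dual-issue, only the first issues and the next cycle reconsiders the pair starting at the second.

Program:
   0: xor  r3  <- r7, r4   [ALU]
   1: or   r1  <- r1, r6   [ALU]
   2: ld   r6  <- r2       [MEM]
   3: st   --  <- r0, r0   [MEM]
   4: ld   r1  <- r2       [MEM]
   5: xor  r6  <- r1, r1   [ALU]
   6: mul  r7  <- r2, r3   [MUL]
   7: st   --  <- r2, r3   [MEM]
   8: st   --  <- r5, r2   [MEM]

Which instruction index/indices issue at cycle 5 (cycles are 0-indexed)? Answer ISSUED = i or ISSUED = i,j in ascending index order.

ISSUED = 7

t=0 i0/i1:xor.ALU/or.ALU ; dual
t=1 i2:ld.MEM ; no-port MEM/MEM
t=2 i3:st.MEM ; no-port MEM/MEM
t=3 i4:ld.MEM ; RAW r1
t=4 i5/i6:xor.ALU/mul.MUL ; dual
t=5 i7:st.MEM ; no-port MEM/MEM
t=6 i8:st.MEM ; tail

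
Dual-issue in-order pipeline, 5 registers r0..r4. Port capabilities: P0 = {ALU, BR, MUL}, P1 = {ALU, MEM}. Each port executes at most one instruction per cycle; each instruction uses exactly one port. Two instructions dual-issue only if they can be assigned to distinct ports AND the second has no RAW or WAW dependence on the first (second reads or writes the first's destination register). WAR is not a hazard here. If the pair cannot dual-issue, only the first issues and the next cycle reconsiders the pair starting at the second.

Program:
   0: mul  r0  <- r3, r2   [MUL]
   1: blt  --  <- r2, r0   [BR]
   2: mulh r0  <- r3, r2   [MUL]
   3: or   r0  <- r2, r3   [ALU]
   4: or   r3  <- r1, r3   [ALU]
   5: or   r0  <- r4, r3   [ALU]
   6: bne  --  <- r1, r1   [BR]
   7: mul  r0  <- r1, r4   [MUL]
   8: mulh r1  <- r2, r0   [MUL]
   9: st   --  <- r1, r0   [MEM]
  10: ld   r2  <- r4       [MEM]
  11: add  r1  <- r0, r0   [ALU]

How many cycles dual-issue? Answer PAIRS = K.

PAIRS = 3

0. mul.MUL @i0  | no-port MUL/BR
1. blt.BR @i1  | no-port BR/MUL
2. mulh.MUL @i2  | WAW r0
3. or.ALU;or.ALU @i3/i4  | dual
4. or.ALU;bne.BR @i5/i6  | dual
5. mul.MUL @i7  | no-port MUL/MUL
6. mulh.MUL @i8  | RAW r1
7. st.MEM @i9  | no-port MEM/MEM
8. ld.MEM;add.ALU @i10/i11  | dual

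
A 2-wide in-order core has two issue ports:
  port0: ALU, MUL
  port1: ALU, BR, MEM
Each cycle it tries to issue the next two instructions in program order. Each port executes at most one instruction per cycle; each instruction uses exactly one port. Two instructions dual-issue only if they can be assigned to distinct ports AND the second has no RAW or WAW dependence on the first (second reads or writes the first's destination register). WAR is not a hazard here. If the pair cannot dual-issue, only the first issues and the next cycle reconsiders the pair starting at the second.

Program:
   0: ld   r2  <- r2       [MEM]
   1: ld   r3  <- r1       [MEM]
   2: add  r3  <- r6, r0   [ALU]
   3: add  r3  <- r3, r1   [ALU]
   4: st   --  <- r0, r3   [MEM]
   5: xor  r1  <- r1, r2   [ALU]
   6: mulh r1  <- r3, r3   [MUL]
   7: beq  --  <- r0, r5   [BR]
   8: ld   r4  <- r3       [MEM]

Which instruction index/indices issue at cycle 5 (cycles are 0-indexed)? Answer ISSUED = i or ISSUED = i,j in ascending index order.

t=0 i0:ld ; no-port MEM/MEM
t=1 i1:ld ; WAW r3
t=2 i2:add ; RAW+WAW r3
t=3 i3:add ; RAW r3
t=4 i4+i5:st+xor ; dual
t=5 i6+i7:mulh+beq ; dual
t=6 i8:ld ; tail

ISSUED = 6,7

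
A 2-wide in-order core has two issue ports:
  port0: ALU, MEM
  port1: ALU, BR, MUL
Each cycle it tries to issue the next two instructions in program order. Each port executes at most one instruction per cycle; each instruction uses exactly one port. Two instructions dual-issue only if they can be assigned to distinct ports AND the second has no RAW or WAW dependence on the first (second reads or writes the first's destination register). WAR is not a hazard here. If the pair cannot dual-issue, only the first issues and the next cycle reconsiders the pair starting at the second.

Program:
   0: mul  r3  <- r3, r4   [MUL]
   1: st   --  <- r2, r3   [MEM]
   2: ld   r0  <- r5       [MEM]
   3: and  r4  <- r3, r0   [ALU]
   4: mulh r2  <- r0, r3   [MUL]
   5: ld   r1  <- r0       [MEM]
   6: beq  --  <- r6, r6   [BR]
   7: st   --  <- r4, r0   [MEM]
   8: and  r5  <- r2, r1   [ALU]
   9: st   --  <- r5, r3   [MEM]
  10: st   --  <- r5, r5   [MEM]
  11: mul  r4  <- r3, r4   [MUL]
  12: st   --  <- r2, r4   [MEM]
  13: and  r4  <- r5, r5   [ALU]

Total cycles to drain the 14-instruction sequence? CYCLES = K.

c0: i0 mul.MUL  RAW r3
c1: i1 st.MEM  no-port MEM/MEM
c2: i2 ld.MEM  RAW r0
c3: i3/i4 and.ALU/mulh.MUL  dual
c4: i5/i6 ld.MEM/beq.BR  dual
c5: i7/i8 st.MEM/and.ALU  dual
c6: i9 st.MEM  no-port MEM/MEM
c7: i10/i11 st.MEM/mul.MUL  dual
c8: i12/i13 st.MEM/and.ALU  dual

CYCLES = 9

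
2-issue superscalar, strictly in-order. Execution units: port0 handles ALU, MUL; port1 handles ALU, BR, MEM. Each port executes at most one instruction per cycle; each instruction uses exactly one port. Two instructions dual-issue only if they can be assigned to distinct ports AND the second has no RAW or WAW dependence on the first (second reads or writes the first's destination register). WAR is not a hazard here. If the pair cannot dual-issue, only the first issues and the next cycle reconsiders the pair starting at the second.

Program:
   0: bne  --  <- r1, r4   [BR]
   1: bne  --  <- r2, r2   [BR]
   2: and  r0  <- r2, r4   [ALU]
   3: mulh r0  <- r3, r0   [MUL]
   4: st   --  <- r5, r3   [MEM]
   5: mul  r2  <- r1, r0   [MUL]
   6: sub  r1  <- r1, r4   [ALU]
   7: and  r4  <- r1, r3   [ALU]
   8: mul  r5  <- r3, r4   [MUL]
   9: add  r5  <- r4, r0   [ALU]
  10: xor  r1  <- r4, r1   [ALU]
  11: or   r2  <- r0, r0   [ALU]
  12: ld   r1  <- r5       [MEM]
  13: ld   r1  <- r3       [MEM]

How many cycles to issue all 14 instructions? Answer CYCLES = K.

CYCLES = 9

c0: i0 bne.BR  no-port BR/BR
c1: i1&i2 bne.BR/and.ALU  dual
c2: i3&i4 mulh.MUL/st.MEM  dual
c3: i5&i6 mul.MUL/sub.ALU  dual
c4: i7 and.ALU  RAW r4
c5: i8 mul.MUL  WAW r5
c6: i9&i10 add.ALU/xor.ALU  dual
c7: i11&i12 or.ALU/ld.MEM  dual
c8: i13 ld.MEM  tail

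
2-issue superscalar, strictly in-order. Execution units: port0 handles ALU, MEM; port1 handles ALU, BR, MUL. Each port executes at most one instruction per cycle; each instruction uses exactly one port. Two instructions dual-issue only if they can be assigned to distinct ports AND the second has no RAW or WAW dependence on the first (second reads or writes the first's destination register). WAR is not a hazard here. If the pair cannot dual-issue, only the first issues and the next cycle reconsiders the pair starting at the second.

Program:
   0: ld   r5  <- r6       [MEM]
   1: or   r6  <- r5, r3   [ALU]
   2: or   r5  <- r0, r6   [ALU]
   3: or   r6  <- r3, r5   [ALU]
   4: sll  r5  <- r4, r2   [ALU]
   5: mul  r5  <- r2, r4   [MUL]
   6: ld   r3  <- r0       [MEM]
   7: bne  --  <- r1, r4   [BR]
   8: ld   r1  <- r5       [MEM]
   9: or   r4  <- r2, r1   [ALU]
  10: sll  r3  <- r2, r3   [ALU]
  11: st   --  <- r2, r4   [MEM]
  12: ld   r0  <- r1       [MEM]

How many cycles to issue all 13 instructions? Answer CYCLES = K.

c0: i0 ld.MEM  RAW r5
c1: i1 or.ALU  RAW r6
c2: i2 or.ALU  RAW r5
c3: i3+i4 or.ALU+sll.ALU  dual
c4: i5+i6 mul.MUL+ld.MEM  dual
c5: i7+i8 bne.BR+ld.MEM  dual
c6: i9+i10 or.ALU+sll.ALU  dual
c7: i11 st.MEM  no-port MEM/MEM
c8: i12 ld.MEM  tail

CYCLES = 9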